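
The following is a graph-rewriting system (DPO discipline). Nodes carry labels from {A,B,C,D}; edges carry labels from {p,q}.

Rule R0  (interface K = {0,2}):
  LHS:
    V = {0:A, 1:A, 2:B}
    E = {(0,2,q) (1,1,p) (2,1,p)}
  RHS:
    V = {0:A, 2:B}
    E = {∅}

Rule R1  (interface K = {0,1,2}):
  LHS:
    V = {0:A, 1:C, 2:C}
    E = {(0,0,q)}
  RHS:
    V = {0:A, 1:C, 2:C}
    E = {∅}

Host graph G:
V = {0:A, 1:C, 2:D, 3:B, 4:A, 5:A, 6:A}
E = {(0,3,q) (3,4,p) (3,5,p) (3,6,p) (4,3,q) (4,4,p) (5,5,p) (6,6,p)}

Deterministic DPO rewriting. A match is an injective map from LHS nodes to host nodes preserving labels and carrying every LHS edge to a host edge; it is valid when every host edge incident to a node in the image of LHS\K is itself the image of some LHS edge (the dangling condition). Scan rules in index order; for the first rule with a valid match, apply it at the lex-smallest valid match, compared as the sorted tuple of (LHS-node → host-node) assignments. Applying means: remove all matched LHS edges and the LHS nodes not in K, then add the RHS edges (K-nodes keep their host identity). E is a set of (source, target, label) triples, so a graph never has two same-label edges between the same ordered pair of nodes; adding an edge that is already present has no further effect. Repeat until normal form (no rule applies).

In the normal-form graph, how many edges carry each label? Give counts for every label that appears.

Answer: p:2

Steps:
[0] host  ⇒  7 nodes, 8 edges  {0-q->3 3-p->4 3-p->5 3-p->6 4-q->3 4-p->4 5-p->5 6-p->6}
[1] R0 @ {0↦0, 1↦5, 2↦3}  ⇒  6 nodes, 5 edges  {3-p->4 3-p->6 4-q->3 4-p->4 6-p->6}
[2] R0 @ {0↦4, 1↦6, 2↦3}  ⇒  5 nodes, 2 edges  {3-p->4 4-p->4}
normal form: no rule applies after step 2
NF edges: [(3, 4, 'p'), (4, 4, 'p')]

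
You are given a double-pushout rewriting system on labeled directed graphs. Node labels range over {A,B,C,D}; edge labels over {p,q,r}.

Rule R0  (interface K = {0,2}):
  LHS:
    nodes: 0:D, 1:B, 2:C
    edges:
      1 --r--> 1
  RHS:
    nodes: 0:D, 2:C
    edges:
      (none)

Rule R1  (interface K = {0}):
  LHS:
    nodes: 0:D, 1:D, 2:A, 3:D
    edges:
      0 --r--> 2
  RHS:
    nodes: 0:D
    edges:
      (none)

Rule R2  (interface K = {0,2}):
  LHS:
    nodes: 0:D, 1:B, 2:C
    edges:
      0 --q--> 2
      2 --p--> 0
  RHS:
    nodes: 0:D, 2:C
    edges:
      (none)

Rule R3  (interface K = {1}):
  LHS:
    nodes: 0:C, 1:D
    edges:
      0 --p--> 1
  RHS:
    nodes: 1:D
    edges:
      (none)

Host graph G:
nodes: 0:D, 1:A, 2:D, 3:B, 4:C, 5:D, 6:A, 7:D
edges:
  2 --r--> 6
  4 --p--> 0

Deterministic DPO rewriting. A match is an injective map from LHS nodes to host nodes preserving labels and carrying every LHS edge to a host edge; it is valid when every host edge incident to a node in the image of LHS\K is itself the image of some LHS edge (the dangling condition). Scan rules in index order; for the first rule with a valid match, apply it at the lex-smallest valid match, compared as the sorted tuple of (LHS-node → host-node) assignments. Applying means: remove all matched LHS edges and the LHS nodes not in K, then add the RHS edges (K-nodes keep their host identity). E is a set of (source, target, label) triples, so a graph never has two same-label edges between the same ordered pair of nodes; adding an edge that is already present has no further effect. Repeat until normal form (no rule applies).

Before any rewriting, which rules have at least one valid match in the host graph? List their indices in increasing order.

Answer: [R1,R3]

Steps:
R0: no valid match — LHS pattern not found
R1: 2 valid matches — {0↦2, 1↦5, 2↦6, 3↦7}, {0↦2, 1↦7, 2↦6, 3↦5}
R2: no valid match — LHS pattern not found
R3: 1 valid match — {0↦4, 1↦0}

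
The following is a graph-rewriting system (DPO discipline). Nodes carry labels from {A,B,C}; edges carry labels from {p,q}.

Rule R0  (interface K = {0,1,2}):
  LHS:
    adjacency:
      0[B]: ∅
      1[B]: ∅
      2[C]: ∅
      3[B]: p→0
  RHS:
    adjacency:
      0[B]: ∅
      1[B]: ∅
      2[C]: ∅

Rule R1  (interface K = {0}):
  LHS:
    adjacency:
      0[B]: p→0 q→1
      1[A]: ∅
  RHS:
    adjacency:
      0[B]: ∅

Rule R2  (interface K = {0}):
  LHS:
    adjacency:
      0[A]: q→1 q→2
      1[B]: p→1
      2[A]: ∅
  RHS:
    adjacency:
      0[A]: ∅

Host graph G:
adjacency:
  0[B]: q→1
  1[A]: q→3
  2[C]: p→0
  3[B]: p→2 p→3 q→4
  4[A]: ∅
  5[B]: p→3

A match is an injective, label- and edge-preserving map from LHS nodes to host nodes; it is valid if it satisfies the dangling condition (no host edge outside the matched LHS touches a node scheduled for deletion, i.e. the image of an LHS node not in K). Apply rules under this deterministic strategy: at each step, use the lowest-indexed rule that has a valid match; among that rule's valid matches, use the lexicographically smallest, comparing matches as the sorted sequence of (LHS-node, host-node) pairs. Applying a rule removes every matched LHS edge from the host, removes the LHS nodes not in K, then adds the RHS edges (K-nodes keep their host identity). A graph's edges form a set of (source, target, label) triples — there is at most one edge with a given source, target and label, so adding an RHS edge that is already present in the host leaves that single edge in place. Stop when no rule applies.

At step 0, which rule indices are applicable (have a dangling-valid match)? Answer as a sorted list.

R0: 1 valid match — {0↦3, 1↦0, 2↦2, 3↦5}
R1: 1 valid match — {0↦3, 1↦4}
R2: no valid match — LHS pattern not found

Answer: [R0,R1]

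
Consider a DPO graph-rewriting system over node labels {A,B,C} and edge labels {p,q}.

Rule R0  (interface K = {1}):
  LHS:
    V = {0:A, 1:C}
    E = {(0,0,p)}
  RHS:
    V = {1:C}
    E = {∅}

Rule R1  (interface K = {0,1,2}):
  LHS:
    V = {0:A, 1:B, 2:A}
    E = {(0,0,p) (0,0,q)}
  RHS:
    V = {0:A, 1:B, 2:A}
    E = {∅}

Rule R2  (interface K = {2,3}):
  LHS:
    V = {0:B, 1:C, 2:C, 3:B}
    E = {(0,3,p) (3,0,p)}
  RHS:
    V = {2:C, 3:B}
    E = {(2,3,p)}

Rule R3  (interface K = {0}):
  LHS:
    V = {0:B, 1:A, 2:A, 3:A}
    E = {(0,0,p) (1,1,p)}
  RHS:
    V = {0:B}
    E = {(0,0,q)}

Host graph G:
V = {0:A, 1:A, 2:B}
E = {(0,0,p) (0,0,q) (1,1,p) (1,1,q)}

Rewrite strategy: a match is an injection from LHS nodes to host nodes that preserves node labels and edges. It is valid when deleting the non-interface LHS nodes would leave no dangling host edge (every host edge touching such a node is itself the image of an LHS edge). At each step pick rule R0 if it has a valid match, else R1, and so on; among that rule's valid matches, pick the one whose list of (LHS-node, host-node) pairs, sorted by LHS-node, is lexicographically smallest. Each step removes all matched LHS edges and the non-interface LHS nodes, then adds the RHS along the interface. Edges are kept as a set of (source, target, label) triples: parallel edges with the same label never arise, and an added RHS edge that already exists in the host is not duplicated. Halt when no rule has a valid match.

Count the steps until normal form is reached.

start.  V:3 E:4  edges: 0-p->0 0-q->0 1-p->1 1-q->1
1. fire R1 via {0↦0, 1↦2, 2↦1}  →  V:3 E:2  edges: 1-p->1 1-q->1
2. fire R1 via {0↦1, 1↦2, 2↦0}  →  V:3 E:0  edges: ∅
normal form: no rule applies after step 2

Answer: 2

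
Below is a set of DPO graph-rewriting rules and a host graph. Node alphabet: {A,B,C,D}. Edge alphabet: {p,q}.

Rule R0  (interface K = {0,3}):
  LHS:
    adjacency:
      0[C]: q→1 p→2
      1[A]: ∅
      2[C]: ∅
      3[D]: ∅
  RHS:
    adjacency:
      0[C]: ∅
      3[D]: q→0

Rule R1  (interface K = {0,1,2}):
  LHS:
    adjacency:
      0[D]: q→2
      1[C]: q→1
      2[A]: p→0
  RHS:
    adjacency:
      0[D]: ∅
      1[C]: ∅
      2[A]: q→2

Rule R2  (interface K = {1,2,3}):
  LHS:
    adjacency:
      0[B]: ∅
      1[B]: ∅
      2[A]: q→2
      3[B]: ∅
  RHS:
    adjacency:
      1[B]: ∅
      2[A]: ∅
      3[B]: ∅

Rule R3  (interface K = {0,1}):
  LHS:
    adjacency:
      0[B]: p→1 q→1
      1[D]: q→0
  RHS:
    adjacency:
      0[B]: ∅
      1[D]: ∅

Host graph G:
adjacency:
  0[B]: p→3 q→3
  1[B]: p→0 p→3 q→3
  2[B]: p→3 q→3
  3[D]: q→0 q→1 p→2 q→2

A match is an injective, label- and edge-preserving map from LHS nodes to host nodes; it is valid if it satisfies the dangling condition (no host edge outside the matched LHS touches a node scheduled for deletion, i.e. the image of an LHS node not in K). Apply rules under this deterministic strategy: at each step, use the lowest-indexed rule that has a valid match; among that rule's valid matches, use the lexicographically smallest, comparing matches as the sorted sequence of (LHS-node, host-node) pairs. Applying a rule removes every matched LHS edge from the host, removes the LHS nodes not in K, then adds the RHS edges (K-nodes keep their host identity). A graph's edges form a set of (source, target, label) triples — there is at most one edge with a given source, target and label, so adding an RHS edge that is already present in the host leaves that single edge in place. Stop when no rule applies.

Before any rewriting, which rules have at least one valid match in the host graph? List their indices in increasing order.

R0: no valid match — LHS pattern not found
R1: no valid match — LHS pattern not found
R2: no valid match — LHS pattern not found
R3: 3 valid matches — {0↦0, 1↦3}, {0↦1, 1↦3}, {0↦2, 1↦3}

Answer: [R3]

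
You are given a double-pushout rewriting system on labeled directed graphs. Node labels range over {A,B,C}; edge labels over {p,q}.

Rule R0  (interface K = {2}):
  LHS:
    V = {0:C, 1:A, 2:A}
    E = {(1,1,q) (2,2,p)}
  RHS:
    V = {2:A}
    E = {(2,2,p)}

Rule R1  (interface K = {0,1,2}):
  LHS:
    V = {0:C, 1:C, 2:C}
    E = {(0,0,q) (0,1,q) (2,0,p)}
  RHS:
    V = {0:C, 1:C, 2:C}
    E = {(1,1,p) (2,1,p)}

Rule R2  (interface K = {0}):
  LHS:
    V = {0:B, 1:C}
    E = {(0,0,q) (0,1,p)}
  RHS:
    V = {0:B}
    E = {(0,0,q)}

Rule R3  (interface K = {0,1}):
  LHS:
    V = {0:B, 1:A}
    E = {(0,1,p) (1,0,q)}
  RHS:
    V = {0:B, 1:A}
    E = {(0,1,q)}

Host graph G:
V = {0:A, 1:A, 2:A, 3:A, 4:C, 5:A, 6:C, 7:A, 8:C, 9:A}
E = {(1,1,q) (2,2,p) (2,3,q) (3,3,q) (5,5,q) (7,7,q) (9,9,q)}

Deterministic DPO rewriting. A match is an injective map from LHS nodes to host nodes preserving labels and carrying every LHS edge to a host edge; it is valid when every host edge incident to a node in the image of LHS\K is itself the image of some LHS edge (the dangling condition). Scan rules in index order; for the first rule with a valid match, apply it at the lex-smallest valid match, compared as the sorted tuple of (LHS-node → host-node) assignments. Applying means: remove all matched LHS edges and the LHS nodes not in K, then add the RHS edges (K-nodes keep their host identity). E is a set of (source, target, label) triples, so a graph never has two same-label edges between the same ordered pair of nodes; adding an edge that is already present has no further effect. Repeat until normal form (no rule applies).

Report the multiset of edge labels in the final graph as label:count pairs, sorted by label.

initial: |V|=10 |E|=7  E = 1-q->1 2-p->2 2-q->3 3-q->3 5-q->5 7-q->7 9-q->9
step 1: apply R0 at {0↦4, 1↦1, 2↦2}  → |V|=8 |E|=6  E = 2-p->2 2-q->3 3-q->3 5-q->5 7-q->7 9-q->9
step 2: apply R0 at {0↦6, 1↦5, 2↦2}  → |V|=6 |E|=5  E = 2-p->2 2-q->3 3-q->3 7-q->7 9-q->9
step 3: apply R0 at {0↦8, 1↦7, 2↦2}  → |V|=4 |E|=4  E = 2-p->2 2-q->3 3-q->3 9-q->9
normal form: no rule applies after step 3
NF edges: [(2, 2, 'p'), (2, 3, 'q'), (3, 3, 'q'), (9, 9, 'q')]

Answer: p:1 q:3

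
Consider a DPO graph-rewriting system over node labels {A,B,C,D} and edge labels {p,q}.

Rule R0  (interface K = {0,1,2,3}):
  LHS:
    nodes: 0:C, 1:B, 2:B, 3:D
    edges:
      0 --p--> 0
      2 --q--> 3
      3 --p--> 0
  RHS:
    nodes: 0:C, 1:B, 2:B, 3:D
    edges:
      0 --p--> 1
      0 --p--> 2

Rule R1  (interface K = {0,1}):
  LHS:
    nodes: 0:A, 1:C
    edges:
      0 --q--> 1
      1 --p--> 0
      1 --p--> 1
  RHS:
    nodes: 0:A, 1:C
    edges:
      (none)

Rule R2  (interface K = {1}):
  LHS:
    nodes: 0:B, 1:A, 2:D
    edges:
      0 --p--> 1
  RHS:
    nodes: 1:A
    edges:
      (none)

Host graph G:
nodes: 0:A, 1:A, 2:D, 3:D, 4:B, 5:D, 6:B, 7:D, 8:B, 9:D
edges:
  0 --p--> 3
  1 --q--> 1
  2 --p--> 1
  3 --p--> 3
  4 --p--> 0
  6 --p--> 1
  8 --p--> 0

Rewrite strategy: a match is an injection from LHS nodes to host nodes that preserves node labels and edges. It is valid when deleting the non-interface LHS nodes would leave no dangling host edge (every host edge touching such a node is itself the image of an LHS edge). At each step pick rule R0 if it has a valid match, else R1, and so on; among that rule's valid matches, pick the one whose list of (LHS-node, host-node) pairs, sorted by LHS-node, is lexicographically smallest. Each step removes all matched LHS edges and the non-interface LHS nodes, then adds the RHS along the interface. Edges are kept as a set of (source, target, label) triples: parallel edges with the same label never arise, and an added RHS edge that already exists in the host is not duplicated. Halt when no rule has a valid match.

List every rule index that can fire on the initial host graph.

R0: no valid match — LHS pattern not found
R1: no valid match — LHS pattern not found
R2: 9 valid matches — {0↦4, 1↦0, 2↦5}, {0↦4, 1↦0, 2↦7}, {0↦4, 1↦0, 2↦9} (+6 more)

Answer: [R2]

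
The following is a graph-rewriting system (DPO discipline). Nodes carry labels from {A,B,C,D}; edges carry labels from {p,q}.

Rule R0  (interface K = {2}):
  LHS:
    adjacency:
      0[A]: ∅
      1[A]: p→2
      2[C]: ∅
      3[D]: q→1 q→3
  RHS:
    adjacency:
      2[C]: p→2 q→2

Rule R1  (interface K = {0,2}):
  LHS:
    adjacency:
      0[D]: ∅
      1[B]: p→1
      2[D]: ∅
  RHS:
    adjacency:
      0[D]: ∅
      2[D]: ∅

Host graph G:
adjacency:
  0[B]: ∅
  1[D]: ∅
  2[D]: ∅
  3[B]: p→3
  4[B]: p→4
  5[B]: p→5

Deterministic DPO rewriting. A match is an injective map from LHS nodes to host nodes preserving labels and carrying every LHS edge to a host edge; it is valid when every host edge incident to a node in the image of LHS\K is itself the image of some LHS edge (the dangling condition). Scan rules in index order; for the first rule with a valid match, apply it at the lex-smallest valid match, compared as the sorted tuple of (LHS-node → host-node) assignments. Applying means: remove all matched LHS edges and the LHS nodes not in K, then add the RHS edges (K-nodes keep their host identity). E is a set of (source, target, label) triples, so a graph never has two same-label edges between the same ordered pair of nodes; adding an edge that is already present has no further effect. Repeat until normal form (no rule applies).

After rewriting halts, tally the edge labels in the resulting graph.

Answer: (no edges)

Derivation:
[0] host  ⇒  6 nodes, 3 edges  {3-p->3 4-p->4 5-p->5}
[1] R1 @ {0↦1, 1↦3, 2↦2}  ⇒  5 nodes, 2 edges  {4-p->4 5-p->5}
[2] R1 @ {0↦1, 1↦4, 2↦2}  ⇒  4 nodes, 1 edges  {5-p->5}
[3] R1 @ {0↦1, 1↦5, 2↦2}  ⇒  3 nodes, 0 edges  {∅}
normal form: no rule applies after step 3
NF edges: []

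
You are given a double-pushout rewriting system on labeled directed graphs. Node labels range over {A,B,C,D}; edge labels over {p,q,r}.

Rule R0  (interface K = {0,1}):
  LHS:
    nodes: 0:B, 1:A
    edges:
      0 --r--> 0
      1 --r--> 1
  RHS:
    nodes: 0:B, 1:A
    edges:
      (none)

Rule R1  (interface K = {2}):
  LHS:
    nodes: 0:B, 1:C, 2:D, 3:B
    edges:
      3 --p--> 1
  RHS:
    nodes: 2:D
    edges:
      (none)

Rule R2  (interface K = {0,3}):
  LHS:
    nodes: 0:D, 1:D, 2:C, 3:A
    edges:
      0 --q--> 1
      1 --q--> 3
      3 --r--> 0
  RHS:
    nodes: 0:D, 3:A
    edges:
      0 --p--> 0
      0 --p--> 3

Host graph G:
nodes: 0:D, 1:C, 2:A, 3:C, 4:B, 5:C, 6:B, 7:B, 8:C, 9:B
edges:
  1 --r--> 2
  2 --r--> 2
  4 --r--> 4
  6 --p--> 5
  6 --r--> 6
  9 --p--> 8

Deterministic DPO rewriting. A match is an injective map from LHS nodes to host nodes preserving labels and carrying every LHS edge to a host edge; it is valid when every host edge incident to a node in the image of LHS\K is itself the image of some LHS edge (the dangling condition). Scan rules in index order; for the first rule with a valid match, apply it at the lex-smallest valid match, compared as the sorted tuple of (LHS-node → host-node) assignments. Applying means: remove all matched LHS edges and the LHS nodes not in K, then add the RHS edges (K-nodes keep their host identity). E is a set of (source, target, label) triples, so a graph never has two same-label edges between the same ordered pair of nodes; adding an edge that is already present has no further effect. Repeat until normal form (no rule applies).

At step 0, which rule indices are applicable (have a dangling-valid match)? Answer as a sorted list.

R0: 2 valid matches — {0↦4, 1↦2}, {0↦6, 1↦2}
R1: 1 valid match — {0↦7, 1↦8, 2↦0, 3↦9}
R2: no valid match — LHS pattern not found

Answer: [R0,R1]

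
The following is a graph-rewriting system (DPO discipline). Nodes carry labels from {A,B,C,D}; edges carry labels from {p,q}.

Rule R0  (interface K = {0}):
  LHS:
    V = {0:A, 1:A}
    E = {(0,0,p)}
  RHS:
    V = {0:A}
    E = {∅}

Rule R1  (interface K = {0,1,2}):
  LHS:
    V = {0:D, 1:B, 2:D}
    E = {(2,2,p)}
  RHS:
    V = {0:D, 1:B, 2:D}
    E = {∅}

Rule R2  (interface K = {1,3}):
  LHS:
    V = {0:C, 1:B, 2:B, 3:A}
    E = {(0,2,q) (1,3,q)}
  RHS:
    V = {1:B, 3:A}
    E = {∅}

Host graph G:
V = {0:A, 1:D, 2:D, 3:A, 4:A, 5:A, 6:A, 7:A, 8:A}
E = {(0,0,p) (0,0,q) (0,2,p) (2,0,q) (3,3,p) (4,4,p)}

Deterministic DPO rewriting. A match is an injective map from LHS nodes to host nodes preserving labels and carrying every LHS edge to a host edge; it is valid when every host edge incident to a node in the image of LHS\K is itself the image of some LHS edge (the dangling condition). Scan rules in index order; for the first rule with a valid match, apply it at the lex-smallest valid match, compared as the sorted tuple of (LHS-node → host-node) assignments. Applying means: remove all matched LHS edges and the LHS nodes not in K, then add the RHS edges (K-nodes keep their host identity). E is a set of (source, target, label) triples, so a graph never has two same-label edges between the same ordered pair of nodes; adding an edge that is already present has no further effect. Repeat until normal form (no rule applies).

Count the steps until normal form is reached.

start.  V:9 E:6  edges: 0-p->0 0-q->0 0-p->2 2-q->0 3-p->3 4-p->4
1. fire R0 via {0↦0, 1↦5}  →  V:8 E:5  edges: 0-q->0 0-p->2 2-q->0 3-p->3 4-p->4
2. fire R0 via {0↦3, 1↦6}  →  V:7 E:4  edges: 0-q->0 0-p->2 2-q->0 4-p->4
3. fire R0 via {0↦4, 1↦3}  →  V:6 E:3  edges: 0-q->0 0-p->2 2-q->0
halt: no rule applies after step 3

Answer: 3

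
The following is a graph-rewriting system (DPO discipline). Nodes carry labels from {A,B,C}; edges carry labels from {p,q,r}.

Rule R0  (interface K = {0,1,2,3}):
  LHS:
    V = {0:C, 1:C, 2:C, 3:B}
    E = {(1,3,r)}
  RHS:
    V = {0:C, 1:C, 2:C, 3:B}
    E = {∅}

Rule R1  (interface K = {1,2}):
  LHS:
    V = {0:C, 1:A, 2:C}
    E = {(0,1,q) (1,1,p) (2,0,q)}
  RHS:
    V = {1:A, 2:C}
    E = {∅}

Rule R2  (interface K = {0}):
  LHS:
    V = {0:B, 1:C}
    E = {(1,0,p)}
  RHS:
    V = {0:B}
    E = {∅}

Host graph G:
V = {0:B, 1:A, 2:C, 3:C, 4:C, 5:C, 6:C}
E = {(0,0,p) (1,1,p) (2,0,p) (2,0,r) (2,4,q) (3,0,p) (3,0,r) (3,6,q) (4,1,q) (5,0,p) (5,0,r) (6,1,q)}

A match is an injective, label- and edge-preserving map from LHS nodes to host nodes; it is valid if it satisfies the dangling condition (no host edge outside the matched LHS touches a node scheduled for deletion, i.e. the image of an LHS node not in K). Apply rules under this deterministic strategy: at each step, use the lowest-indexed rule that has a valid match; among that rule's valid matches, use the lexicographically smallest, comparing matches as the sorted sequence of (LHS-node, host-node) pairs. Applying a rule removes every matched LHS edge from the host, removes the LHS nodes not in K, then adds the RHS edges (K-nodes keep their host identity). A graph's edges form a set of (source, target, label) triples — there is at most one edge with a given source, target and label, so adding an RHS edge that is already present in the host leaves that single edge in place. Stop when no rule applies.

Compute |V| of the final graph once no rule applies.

start.  V:7 E:12  edges: 0-p->0 1-p->1 2-p->0 2-r->0 2-q->4 3-p->0 3-r->0 3-q->6 4-q->1 5-p->0 5-r->0 6-q->1
1. fire R0 via {0↦2, 1↦3, 2↦4, 3↦0}  →  V:7 E:11  edges: 0-p->0 1-p->1 2-p->0 2-r->0 2-q->4 3-p->0 3-q->6 4-q->1 5-p->0 5-r->0 6-q->1
2. fire R0 via {0↦2, 1↦5, 2↦3, 3↦0}  →  V:7 E:10  edges: 0-p->0 1-p->1 2-p->0 2-r->0 2-q->4 3-p->0 3-q->6 4-q->1 5-p->0 6-q->1
3. fire R0 via {0↦3, 1↦2, 2↦4, 3↦0}  →  V:7 E:9  edges: 0-p->0 1-p->1 2-p->0 2-q->4 3-p->0 3-q->6 4-q->1 5-p->0 6-q->1
4. fire R1 via {0↦4, 1↦1, 2↦2}  →  V:6 E:6  edges: 0-p->0 2-p->0 3-p->0 3-q->6 5-p->0 6-q->1
5. fire R2 via {0↦0, 1↦2}  →  V:5 E:5  edges: 0-p->0 3-p->0 3-q->6 5-p->0 6-q->1
6. fire R2 via {0↦0, 1↦5}  →  V:4 E:4  edges: 0-p->0 3-p->0 3-q->6 6-q->1
final graph: no rule applies after step 6
NF nodes: {0:B, 1:A, 3:C, 6:C}

Answer: 4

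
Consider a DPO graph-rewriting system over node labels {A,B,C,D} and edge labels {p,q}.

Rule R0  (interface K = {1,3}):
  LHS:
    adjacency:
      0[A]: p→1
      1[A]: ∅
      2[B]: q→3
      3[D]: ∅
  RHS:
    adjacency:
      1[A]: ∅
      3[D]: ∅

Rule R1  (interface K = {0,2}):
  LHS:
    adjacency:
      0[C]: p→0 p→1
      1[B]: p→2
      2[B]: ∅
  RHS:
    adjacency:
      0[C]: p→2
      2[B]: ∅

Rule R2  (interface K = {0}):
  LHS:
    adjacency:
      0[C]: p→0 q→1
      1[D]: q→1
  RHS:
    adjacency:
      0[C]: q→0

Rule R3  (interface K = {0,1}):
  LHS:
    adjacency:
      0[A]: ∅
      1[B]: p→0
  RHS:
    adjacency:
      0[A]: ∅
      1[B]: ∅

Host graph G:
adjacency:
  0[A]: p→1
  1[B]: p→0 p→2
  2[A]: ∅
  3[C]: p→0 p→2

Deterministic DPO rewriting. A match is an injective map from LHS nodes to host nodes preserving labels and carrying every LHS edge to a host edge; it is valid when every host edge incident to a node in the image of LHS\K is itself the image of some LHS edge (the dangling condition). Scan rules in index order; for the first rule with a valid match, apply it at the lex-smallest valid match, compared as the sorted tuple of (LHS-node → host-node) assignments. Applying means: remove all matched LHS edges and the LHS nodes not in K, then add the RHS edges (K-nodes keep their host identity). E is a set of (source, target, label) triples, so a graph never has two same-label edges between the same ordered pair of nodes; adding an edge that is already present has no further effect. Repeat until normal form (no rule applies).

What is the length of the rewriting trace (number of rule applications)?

Answer: 2

Steps:
start.  V:4 E:5  edges: 0-p->1 1-p->0 1-p->2 3-p->0 3-p->2
1. fire R3 via {0↦0, 1↦1}  →  V:4 E:4  edges: 0-p->1 1-p->2 3-p->0 3-p->2
2. fire R3 via {0↦2, 1↦1}  →  V:4 E:3  edges: 0-p->1 3-p->0 3-p->2
final graph: no rule applies after step 2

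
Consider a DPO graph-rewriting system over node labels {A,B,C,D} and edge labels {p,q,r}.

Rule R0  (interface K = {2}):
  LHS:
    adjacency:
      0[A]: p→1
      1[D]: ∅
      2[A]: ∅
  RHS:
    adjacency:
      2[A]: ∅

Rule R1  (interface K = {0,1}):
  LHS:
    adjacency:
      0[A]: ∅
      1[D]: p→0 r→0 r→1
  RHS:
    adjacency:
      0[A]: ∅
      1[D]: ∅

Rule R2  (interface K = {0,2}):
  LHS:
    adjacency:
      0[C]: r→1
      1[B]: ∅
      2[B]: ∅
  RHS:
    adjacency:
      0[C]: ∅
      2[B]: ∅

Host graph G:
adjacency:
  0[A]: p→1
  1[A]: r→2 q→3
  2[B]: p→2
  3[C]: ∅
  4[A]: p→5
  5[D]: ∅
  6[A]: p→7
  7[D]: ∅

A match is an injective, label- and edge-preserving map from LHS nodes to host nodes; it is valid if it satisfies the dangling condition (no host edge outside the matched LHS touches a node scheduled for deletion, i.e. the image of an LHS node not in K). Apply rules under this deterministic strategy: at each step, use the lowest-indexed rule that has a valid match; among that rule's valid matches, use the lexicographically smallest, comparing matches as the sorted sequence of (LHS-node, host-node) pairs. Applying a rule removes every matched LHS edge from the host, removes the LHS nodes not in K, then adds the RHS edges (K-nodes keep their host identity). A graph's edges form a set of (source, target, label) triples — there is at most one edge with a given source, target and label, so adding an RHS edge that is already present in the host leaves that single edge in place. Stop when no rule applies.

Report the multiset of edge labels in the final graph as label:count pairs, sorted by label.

Answer: p:2 q:1 r:1

Steps:
initial: |V|=8 |E|=6  E = 0-p->1 1-r->2 1-q->3 2-p->2 4-p->5 6-p->7
step 1: apply R0 at {0↦4, 1↦5, 2↦0}  → |V|=6 |E|=5  E = 0-p->1 1-r->2 1-q->3 2-p->2 6-p->7
step 2: apply R0 at {0↦6, 1↦7, 2↦0}  → |V|=4 |E|=4  E = 0-p->1 1-r->2 1-q->3 2-p->2
final graph: no rule applies after step 2
NF edges: [(0, 1, 'p'), (1, 2, 'r'), (1, 3, 'q'), (2, 2, 'p')]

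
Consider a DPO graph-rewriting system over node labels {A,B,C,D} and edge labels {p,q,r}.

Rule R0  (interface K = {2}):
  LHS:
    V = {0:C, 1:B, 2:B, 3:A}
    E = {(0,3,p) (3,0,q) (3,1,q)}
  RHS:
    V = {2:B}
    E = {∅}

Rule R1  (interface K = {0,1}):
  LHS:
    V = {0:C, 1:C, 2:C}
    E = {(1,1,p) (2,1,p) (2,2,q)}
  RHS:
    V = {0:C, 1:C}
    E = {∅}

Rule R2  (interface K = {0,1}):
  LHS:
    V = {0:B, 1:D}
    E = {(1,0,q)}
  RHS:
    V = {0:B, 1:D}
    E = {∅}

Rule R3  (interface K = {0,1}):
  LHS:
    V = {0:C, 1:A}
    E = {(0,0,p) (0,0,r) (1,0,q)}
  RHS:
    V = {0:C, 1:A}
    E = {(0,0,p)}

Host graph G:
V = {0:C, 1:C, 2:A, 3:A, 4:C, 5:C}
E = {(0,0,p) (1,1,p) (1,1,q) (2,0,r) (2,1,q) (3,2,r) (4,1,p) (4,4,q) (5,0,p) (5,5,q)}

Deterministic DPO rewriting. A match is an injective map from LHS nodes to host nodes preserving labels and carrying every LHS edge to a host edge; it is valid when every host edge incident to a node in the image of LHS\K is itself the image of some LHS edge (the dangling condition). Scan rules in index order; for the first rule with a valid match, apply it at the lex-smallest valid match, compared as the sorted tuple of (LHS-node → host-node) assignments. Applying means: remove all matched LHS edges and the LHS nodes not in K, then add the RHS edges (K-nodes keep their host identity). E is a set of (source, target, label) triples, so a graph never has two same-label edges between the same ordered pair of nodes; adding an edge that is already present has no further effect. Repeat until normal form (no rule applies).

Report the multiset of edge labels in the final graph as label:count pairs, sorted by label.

start.  V:6 E:10  edges: 0-p->0 1-p->1 1-q->1 2-r->0 2-q->1 3-r->2 4-p->1 4-q->4 5-p->0 5-q->5
1. fire R1 via {0↦0, 1↦1, 2↦4}  →  V:5 E:7  edges: 0-p->0 1-q->1 2-r->0 2-q->1 3-r->2 5-p->0 5-q->5
2. fire R1 via {0↦1, 1↦0, 2↦5}  →  V:4 E:4  edges: 1-q->1 2-r->0 2-q->1 3-r->2
halt: no rule applies after step 2
NF edges: [(1, 1, 'q'), (2, 0, 'r'), (2, 1, 'q'), (3, 2, 'r')]

Answer: q:2 r:2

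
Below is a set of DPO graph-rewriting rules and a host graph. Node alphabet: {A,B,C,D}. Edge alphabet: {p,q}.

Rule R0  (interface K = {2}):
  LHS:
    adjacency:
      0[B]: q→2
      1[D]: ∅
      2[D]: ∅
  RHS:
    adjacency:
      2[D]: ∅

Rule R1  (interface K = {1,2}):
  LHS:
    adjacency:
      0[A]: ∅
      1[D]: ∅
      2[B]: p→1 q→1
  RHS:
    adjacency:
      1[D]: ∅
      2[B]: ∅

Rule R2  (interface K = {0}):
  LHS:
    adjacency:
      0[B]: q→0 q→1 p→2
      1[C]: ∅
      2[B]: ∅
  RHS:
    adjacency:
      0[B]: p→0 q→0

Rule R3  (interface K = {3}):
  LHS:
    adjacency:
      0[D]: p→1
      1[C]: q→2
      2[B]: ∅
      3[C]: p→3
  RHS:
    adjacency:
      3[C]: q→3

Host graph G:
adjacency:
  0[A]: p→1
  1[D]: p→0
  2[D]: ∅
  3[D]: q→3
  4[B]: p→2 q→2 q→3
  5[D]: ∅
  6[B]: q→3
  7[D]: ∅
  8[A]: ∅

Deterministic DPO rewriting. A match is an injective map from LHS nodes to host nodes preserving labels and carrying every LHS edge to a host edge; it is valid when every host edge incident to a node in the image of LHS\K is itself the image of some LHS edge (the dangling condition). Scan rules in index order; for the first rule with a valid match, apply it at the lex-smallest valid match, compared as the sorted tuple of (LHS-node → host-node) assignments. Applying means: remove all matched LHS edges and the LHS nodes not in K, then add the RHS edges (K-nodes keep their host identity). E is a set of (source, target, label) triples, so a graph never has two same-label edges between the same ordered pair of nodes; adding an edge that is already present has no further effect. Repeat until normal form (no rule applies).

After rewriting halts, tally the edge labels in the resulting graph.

initial: |V|=9 |E|=7  E = 0-p->1 1-p->0 3-q->3 4-p->2 4-q->2 4-q->3 6-q->3
step 1: apply R0 at {0↦6, 1↦5, 2↦3}  → |V|=7 |E|=6  E = 0-p->1 1-p->0 3-q->3 4-p->2 4-q->2 4-q->3
step 2: apply R1 at {0↦8, 1↦2, 2↦4}  → |V|=6 |E|=4  E = 0-p->1 1-p->0 3-q->3 4-q->3
step 3: apply R0 at {0↦4, 1↦2, 2↦3}  → |V|=4 |E|=3  E = 0-p->1 1-p->0 3-q->3
halt: no rule applies after step 3
NF edges: [(0, 1, 'p'), (1, 0, 'p'), (3, 3, 'q')]

Answer: p:2 q:1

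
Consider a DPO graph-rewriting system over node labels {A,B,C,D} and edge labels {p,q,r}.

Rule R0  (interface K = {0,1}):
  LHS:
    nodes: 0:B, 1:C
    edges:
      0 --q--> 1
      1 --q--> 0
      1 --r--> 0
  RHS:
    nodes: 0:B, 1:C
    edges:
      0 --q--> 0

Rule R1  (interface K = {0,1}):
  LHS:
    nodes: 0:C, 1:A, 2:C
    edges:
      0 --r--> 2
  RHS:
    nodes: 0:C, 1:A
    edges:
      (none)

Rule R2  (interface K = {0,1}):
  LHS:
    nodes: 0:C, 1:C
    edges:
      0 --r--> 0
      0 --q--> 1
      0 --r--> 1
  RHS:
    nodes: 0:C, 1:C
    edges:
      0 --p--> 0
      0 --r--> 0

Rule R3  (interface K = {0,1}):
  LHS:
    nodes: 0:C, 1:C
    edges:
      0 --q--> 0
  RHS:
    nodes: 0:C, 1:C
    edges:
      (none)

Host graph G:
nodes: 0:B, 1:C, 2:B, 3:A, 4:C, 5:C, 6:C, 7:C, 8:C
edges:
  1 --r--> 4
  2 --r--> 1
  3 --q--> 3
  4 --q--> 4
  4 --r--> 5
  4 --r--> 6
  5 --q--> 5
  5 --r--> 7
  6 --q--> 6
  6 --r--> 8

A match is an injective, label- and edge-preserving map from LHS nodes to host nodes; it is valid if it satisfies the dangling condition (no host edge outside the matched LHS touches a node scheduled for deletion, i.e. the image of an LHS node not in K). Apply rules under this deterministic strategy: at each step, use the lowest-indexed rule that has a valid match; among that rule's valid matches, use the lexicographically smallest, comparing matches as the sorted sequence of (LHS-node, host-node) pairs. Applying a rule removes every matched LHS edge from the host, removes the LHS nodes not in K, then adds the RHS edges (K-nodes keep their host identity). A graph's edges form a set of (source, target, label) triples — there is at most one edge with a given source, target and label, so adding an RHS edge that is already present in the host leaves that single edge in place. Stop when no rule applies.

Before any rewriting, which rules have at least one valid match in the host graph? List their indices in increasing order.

R0: no valid match — LHS pattern not found
R1: 2 valid matches — {0↦5, 1↦3, 2↦7}, {0↦6, 1↦3, 2↦8}
R2: no valid match — LHS pattern not found
R3: 15 valid matches — {0↦4, 1↦1}, {0↦4, 1↦5}, {0↦4, 1↦6} (+12 more)

Answer: [R1,R3]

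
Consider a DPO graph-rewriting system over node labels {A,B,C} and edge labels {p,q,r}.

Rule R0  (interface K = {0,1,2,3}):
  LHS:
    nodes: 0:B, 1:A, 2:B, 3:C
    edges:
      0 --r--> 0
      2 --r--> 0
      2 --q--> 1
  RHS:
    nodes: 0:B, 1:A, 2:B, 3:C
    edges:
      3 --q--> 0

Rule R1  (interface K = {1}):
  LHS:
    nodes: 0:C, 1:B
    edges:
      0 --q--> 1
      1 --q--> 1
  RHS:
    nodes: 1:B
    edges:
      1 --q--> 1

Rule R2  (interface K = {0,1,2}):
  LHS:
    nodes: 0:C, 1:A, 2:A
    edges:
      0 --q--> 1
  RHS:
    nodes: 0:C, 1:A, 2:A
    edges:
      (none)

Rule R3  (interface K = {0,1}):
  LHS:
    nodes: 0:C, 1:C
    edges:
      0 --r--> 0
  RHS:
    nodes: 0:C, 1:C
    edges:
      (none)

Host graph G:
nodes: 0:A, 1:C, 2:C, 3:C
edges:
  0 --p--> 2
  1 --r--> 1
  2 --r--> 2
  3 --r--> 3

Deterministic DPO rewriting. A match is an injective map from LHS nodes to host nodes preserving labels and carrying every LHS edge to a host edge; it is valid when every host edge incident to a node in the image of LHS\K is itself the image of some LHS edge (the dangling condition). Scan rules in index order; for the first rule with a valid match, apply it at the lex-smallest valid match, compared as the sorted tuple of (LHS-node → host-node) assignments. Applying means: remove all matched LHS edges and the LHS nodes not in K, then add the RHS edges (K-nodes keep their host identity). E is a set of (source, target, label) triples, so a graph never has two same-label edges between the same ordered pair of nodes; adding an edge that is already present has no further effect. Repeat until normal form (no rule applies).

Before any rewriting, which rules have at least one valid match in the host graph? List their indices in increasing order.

R0: no valid match — LHS pattern not found
R1: no valid match — LHS pattern not found
R2: no valid match — LHS pattern not found
R3: 6 valid matches — {0↦1, 1↦2}, {0↦1, 1↦3}, {0↦2, 1↦1} (+3 more)

Answer: [R3]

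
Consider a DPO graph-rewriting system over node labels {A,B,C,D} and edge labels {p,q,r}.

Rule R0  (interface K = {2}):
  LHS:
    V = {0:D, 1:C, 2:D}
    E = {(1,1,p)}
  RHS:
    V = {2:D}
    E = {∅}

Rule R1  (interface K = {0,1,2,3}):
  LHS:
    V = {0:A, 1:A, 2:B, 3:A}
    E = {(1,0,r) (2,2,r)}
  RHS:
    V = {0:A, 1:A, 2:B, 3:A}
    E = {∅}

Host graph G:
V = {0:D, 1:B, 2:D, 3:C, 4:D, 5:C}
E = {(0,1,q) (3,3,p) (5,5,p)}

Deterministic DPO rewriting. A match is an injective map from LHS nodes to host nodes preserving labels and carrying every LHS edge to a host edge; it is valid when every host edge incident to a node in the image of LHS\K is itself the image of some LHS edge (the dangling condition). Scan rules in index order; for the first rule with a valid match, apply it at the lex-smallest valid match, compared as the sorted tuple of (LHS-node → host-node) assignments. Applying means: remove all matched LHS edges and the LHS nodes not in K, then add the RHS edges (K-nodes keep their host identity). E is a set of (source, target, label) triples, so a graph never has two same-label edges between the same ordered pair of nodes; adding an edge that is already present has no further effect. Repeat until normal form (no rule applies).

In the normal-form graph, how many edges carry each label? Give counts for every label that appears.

initial: |V|=6 |E|=3  E = 0-q->1 3-p->3 5-p->5
step 1: apply R0 at {0↦2, 1↦3, 2↦0}  → |V|=4 |E|=2  E = 0-q->1 5-p->5
step 2: apply R0 at {0↦4, 1↦5, 2↦0}  → |V|=2 |E|=1  E = 0-q->1
normal form: no rule applies after step 2
NF edges: [(0, 1, 'q')]

Answer: q:1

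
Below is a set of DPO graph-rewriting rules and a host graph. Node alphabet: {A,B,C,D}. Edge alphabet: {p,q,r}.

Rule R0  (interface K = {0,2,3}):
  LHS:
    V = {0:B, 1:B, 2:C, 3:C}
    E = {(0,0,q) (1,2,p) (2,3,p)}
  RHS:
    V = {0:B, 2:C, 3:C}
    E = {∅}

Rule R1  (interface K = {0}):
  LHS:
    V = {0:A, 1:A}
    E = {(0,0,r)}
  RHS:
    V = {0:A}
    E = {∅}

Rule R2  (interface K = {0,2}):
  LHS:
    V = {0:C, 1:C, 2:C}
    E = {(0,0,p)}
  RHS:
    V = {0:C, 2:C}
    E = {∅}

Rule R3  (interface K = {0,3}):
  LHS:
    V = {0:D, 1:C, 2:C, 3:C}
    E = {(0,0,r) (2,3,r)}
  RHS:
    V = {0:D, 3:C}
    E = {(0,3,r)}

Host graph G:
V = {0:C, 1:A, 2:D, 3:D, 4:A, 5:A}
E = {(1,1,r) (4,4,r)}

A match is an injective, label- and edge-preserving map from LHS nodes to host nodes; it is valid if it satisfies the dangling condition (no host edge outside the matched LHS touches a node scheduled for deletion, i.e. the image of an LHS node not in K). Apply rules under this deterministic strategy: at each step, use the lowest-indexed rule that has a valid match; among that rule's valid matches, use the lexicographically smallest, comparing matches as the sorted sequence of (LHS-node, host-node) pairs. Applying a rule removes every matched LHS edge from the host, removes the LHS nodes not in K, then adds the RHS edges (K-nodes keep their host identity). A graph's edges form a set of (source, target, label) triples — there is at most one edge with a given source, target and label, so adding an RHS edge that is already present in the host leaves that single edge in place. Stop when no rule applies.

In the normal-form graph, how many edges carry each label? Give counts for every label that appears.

Answer: (no edges)

Derivation:
[0] host  ⇒  6 nodes, 2 edges  {1-r->1 4-r->4}
[1] R1 @ {0↦1, 1↦5}  ⇒  5 nodes, 1 edges  {4-r->4}
[2] R1 @ {0↦4, 1↦1}  ⇒  4 nodes, 0 edges  {∅}
normal form: no rule applies after step 2
NF edges: []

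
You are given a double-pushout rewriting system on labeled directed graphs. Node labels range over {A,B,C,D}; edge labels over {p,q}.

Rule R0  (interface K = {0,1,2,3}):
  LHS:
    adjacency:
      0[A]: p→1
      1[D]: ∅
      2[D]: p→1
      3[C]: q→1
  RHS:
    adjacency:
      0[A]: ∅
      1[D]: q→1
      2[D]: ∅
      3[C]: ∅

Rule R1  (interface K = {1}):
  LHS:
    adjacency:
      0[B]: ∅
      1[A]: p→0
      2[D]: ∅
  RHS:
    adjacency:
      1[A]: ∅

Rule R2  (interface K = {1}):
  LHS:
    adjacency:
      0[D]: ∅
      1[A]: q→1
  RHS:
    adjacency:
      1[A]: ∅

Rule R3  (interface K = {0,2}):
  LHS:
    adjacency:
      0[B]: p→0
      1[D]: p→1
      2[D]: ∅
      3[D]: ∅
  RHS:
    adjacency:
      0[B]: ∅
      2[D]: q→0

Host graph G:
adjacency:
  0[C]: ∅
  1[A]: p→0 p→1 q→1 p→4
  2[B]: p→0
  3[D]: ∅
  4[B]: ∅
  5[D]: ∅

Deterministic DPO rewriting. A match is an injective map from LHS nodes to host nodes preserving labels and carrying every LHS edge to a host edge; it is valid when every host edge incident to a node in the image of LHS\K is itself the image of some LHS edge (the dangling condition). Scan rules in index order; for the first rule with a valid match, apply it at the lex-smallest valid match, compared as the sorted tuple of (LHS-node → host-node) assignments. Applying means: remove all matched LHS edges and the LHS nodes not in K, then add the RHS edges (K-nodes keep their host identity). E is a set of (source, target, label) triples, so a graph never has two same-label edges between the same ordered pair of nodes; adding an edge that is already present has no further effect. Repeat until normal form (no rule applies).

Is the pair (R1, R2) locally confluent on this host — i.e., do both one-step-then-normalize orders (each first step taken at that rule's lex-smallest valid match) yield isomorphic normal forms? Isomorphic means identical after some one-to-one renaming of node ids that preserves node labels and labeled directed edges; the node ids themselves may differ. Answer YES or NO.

Answer: YES

Rewrite trace:
branch R1-first: apply at {0↦4, 1↦1, 2↦3} → |E|=4, then 1 more step(s) → NF |V|=3 |E|=3 V={0:C, 1:A, 2:B} E=1-p->0 1-p->1 2-p->0
branch R2-first: apply at {0↦3, 1↦1} → |E|=4, then 1 more step(s) → NF |V|=3 |E|=3 V={0:C, 1:A, 2:B} E=1-p->0 1-p->1 2-p->0
graphs isomorphic (equal up to label-preserving node renaming)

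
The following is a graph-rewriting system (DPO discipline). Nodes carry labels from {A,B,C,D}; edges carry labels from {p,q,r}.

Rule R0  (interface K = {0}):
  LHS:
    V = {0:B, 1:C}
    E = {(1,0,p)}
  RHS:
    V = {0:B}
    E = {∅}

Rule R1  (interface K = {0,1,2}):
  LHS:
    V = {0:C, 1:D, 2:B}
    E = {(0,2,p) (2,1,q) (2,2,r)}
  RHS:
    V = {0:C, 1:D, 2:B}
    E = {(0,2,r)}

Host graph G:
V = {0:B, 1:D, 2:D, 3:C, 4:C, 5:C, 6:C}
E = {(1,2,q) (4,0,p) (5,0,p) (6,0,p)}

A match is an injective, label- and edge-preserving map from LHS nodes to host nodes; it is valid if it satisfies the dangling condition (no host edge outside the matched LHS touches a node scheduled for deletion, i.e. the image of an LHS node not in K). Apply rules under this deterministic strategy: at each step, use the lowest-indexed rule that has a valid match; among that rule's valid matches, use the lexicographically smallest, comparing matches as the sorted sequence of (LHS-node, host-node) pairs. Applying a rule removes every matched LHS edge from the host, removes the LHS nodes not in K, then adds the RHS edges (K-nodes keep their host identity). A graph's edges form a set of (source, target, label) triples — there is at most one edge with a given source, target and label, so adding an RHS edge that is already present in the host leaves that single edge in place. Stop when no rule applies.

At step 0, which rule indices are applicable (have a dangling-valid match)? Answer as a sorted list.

R0: 3 valid matches — {0↦0, 1↦4}, {0↦0, 1↦5}, {0↦0, 1↦6}
R1: no valid match — LHS pattern not found

Answer: [R0]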